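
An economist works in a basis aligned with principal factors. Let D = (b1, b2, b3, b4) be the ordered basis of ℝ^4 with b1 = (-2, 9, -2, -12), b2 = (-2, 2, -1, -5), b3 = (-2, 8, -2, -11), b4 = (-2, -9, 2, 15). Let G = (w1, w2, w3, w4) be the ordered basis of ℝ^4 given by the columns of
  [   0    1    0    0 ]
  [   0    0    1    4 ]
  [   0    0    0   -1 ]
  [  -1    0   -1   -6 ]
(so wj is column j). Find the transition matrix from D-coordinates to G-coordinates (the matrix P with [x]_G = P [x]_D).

[[-1, 1, -1, -2], [-2, -2, -2, -2], [1, -2, 0, -1], [2, 1, 2, -2]]

Take x = bj: its D-coordinates are the j-th standard unit vector, so P e_j — column j of P — equals [bj]_G.
b1 = -w1 - 2w2 + w3 + 2w4, giving column 1 = (-1, -2, 1, 2); repeating for each j gives P = [[-1, 1, -1, -2], [-2, -2, -2, -2], [1, -2, 0, -1], [2, 1, 2, -2]].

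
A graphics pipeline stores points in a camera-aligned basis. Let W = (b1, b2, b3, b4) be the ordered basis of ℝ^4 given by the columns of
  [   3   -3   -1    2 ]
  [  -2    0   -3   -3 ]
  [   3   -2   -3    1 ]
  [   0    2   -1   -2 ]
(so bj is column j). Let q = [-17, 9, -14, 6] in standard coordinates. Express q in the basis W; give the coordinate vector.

[q]_W is the unique c with M c = q, where M has columns b1, ..., b4.
Row-reducing the augmented matrix [M | q] gives c = (-3, 2, 0, -1).
Check: -3b1 + 2b2 + 0·b3 - b4 = [-17, 9, -14, 6].

[-3, 2, 0, -1]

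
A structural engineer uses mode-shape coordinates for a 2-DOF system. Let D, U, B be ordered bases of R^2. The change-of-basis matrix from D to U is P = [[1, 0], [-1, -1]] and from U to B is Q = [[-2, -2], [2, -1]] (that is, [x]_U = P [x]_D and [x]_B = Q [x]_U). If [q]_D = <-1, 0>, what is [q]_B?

<0, -3>

Composing the changes, [q]_B = Q P [q]_D.
Q P = [[0, 2], [3, 1]]; applying this to <-1, 0> gives <0, -3>.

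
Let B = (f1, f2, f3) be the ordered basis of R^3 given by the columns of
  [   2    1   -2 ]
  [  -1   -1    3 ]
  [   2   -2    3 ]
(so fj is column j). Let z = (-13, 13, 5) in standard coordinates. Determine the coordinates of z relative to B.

(-3, -1, 3)

We seek scalars with c_1 f1 + ... + c_3 f3 = z; equivalently solve M c = z where the columns of M are f1, ..., f3.
Solving this 3x3 system gives c = (-3, -1, 3).
Check: -3f1 - f2 + 3f3 = (-13, 13, 5).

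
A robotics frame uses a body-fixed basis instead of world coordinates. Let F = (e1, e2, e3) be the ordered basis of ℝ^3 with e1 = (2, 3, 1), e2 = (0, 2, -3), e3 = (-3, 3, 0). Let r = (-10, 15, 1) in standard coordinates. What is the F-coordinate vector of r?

(1, 0, 4)

We seek scalars with c_1 e1 + ... + c_3 e3 = r; equivalently solve M c = r where the columns of M are e1, ..., e3.
Gaussian elimination on [M | r] yields c = (1, 0, 4).
Check: e1 + 0·e2 + 4e3 = (-10, 15, 1).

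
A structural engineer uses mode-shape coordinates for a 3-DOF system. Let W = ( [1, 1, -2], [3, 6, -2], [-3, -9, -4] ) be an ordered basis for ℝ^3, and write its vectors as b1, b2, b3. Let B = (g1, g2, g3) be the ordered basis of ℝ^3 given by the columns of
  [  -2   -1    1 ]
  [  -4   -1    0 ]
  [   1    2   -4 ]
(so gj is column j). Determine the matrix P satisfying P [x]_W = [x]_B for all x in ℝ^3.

Column j of P is [bj]_B, since P maps W-coordinates to B-coordinates.
Expressing b1 in B: b1 = 0·g1 - g2 + 0·g3, so column 1 of P is [0, -1, 0].
Doing the same for each bj gives P = [[0, -2, 2], [-1, 2, 1], [0, 1, 2]].

[[0, -2, 2], [-1, 2, 1], [0, 1, 2]]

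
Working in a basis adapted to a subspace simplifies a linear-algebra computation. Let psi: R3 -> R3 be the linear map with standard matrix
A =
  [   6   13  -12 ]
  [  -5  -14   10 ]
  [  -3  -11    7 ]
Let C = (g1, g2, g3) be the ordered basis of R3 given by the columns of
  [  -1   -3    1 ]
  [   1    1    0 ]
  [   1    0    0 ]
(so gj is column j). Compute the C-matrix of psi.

The j-th column of [psi]_C is [psi(gj)]_C.
psi(g1) = A g1 = <-5, 1, -1> = -g1 + 2g2 + 0·g3, so column 1 is <-1, 2, 0>.
Repeating for g2, g3 and assembling the columns gives [[-1, -2, -3], [2, 3, -2], [0, 2, -3]].

[[-1, -2, -3], [2, 3, -2], [0, 2, -3]]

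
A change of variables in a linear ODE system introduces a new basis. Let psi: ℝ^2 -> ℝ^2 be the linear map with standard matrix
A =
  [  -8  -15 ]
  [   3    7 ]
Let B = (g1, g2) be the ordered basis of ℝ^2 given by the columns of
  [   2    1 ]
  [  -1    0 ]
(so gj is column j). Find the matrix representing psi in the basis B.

Let P have columns g1, g2. Then [psi]_B = P^(-1) A P.
Here det P = 1, so P^(-1) is integer; computing A P first and then P^(-1)(A P) gives [[1, -3], [-3, -2]].

[[1, -3], [-3, -2]]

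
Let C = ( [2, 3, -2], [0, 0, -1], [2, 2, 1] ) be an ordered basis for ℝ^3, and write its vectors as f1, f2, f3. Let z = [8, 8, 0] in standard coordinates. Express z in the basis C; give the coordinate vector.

We seek scalars with c_1 f1 + ... + c_3 f3 = z; equivalently solve M c = z where the columns of M are f1, ..., f3.
Solving this 3x3 system gives c = (0, 4, 4).
Check: 0·f1 + 4f2 + 4f3 = [8, 8, 0].

[0, 4, 4]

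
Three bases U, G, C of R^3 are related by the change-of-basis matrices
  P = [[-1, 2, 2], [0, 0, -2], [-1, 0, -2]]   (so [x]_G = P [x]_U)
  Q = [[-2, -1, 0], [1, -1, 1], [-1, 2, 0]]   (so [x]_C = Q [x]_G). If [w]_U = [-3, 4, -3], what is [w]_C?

Composing the changes, [w]_C = Q P [w]_U.
Q P = [[2, -4, -2], [-2, 2, 2], [1, -2, -6]]; applying this to [-3, 4, -3] gives [-16, 8, 7].

[-16, 8, 7]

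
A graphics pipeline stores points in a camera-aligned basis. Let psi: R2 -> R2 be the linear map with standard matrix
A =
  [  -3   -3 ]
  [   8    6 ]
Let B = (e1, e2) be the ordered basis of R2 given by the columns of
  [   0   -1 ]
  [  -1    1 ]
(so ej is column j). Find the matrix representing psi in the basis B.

Let P have columns e1, e2. Then [psi]_B = P^(-1) A P.
Here det P = -1, so P^(-1) is integer; computing A P first and then P^(-1)(A P) gives [[3, 2], [-3, 0]].

[[3, 2], [-3, 0]]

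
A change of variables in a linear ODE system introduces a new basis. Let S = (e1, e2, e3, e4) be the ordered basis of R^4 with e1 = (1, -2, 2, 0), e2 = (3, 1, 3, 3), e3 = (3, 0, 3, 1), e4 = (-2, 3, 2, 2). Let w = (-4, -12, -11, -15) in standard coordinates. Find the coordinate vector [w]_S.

(1, -4, 1, -2)

We seek scalars with c_1 e1 + ... + c_4 e4 = w; equivalently solve M c = w where the columns of M are e1, ..., e4.
Solving this 4x4 system gives c = (1, -4, 1, -2).
Check: e1 - 4e2 + e3 - 2e4 = (-4, -12, -11, -15).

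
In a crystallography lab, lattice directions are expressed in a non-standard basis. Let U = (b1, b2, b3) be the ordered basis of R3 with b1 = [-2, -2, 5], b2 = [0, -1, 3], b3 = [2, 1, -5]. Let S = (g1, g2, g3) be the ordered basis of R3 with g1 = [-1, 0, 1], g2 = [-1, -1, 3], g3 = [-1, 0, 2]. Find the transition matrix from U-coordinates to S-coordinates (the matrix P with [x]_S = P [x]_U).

Column j of P is [bj]_S, since P maps U-coordinates to S-coordinates.
Expressing b1 in S: b1 = g1 + 2g2 - g3, so column 1 of P is [1, 2, -1].
Doing the same for each bj gives P = [[1, -2, 0], [2, 1, -1], [-1, 1, -1]].

[[1, -2, 0], [2, 1, -1], [-1, 1, -1]]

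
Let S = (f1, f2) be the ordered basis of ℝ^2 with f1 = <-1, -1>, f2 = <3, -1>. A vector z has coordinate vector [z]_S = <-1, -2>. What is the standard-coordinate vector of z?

<-5, 3>

z = M [z]_S, where M has columns f1, f2.
Carrying out the matrix-vector product, z = <-5, 3>.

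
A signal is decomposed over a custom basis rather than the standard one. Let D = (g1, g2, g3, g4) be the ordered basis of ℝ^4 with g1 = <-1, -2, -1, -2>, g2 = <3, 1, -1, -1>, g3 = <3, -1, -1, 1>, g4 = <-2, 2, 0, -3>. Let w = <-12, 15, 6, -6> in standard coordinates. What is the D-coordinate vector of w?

Write w = c_1 g1 + ... + c_4 g4 and solve for the c_i.
Gaussian elimination on [M | w] yields c = (-3, 0, -3, 3).
Check: -3g1 + 0·g2 - 3g3 + 3g4 = <-12, 15, 6, -6>.

<-3, 0, -3, 3>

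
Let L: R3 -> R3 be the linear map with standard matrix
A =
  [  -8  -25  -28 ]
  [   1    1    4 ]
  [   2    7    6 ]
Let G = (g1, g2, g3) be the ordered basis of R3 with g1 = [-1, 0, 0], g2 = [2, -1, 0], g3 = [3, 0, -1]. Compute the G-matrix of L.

[[0, -2, -2], [1, -1, 1], [2, 3, 0]]

With P the matrix whose columns are g1, ..., g3, [L]_G = P^(-1) A P.
Column by column: L(g1) = A g1 = [8, -1, -2]; its G-coordinates [0, 1, 2] give column 1.
Continuing for each basis vector yields [L]_G = [[0, -2, -2], [1, -1, 1], [2, 3, 0]].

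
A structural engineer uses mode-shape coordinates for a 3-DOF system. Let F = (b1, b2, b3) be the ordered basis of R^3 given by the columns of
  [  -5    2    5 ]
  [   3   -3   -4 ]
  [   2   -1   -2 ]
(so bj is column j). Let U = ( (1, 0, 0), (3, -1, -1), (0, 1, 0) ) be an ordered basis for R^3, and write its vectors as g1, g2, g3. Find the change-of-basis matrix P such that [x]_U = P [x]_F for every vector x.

[[1, -1, -1], [-2, 1, 2], [1, -2, -2]]

Column j of P is [bj]_U, since P maps F-coordinates to U-coordinates.
Expressing b1 in U: b1 = g1 - 2g2 + g3, so column 1 of P is (1, -2, 1).
Doing the same for each bj gives P = [[1, -1, -1], [-2, 1, 2], [1, -2, -2]].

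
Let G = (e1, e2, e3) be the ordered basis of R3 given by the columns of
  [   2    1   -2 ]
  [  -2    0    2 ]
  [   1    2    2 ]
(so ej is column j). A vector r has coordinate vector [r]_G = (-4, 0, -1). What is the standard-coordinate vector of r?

r = M [r]_G, where M has columns e1, ..., e3.
Carrying out the matrix-vector product, r = (-6, 6, -6).

(-6, 6, -6)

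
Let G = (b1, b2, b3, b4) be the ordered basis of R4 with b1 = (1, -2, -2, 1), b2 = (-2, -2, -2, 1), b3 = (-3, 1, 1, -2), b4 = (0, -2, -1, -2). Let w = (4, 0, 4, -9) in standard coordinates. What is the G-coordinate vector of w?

[w]_G is the unique c with M c = w, where M has columns b1, ..., b4.
Row-reducing the augmented matrix [M | w] gives c = (-4, -1, -2, 4).
Check: -4b1 - b2 - 2b3 + 4b4 = (4, 0, 4, -9).

(-4, -1, -2, 4)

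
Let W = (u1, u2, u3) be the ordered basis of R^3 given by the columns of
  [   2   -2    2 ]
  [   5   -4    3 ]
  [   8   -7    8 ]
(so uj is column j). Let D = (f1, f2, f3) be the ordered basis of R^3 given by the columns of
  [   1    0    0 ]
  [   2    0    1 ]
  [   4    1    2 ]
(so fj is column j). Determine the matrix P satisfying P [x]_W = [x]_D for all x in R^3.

Take x = uj: its W-coordinates are the j-th standard unit vector, so P e_j — column j of P — equals [uj]_D.
u1 = 2f1 - 2f2 + f3, giving column 1 = [2, -2, 1]; repeating for each j gives P = [[2, -2, 2], [-2, 1, 2], [1, 0, -1]].

[[2, -2, 2], [-2, 1, 2], [1, 0, -1]]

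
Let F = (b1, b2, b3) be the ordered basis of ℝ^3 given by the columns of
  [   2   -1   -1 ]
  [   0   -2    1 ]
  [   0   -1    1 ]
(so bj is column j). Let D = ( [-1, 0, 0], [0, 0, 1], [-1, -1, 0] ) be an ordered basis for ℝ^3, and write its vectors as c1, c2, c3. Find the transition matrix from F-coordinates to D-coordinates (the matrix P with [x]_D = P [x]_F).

[[-2, -1, 2], [0, -1, 1], [0, 2, -1]]

Column j of P is [bj]_D, since P maps F-coordinates to D-coordinates.
Expressing b1 in D: b1 = -2c1 + 0·c2 + 0·c3, so column 1 of P is [-2, 0, 0].
Doing the same for each bj gives P = [[-2, -1, 2], [0, -1, 1], [0, 2, -1]].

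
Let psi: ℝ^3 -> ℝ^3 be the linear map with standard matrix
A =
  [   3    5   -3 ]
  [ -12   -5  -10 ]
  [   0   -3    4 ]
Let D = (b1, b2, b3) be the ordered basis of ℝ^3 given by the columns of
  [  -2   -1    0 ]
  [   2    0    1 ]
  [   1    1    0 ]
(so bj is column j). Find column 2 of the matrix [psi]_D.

[2, 2, -2]

Compute psi(b2) = A b2 = [-6, 2, 4] in standard coordinates.
Then write this in D-coordinates: solve for y in y_1 b1 + ... + y_3 b3 = [-6, 2, 4].
This gives y = [2, 2, -2], which is column 2 of [psi]_D.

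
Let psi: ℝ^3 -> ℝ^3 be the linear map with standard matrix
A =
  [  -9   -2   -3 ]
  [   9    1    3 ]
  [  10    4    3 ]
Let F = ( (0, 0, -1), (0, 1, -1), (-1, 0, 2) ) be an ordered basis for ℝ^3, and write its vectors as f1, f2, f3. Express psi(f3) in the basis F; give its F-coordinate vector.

Column 3 of [psi]_F is the F-coordinate vector of psi(f3).
In standard coordinates psi(f3) = A f3 = (3, -3, -4).
Converting to F: (3, -3, -4) = f1 - 3f2 - 3f3, so the coordinate vector is (1, -3, -3).

(1, -3, -3)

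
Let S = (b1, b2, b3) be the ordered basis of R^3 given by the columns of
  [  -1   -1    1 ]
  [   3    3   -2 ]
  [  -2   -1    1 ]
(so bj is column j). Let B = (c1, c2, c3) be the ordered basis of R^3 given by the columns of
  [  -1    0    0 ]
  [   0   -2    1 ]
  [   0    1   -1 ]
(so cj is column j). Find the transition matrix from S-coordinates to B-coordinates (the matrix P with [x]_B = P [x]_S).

[[1, 1, -1], [-1, -2, 1], [1, -1, 0]]

Column j of P is [bj]_B, since P maps S-coordinates to B-coordinates.
Expressing b1 in B: b1 = c1 - c2 + c3, so column 1 of P is (1, -1, 1).
Doing the same for each bj gives P = [[1, 1, -1], [-1, -2, 1], [1, -1, 0]].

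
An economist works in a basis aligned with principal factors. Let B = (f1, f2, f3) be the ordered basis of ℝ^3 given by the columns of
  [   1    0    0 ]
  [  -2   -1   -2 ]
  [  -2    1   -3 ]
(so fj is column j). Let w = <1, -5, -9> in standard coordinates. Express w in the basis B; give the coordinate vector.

[w]_B is the unique c with M c = w, where M has columns f1, ..., f3.
Gaussian elimination on [M | w] yields c = (1, -1, 2).
Check: f1 - f2 + 2f3 = <1, -5, -9>.

<1, -1, 2>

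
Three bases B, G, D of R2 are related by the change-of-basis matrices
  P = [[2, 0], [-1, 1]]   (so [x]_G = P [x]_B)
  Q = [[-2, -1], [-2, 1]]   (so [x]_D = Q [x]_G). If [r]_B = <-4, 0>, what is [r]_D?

<12, 20>

Apply P to get G-coordinates <-8, 4>, then Q to get D-coordinates.
The result is [r]_D = <12, 20>.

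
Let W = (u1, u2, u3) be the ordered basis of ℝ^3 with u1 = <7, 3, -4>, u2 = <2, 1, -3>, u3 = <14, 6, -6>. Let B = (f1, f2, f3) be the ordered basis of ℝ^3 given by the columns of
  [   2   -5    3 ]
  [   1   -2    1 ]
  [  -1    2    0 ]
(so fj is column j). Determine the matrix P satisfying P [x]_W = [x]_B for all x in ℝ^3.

Take x = uj: its W-coordinates are the j-th standard unit vector, so P e_j — column j of P — equals [uj]_B.
u1 = 0·f1 - 2f2 - f3, giving column 1 = <0, -2, -1>; repeating for each j gives P = [[0, -1, 2], [-2, -2, -2], [-1, -2, 0]].

[[0, -1, 2], [-2, -2, -2], [-1, -2, 0]]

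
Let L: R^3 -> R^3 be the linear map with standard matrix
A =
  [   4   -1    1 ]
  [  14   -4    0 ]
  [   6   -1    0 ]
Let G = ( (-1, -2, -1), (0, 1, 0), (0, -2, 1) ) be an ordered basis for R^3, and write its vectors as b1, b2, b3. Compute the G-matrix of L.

[[3, 1, -3], [-2, -2, 0], [-1, 0, -1]]

The j-th column of [L]_G is [L(bj)]_G.
L(b1) = A b1 = (-3, -6, -4) = 3b1 - 2b2 - b3, so column 1 is (3, -2, -1).
Repeating for b2, b3 and assembling the columns gives [[3, 1, -3], [-2, -2, 0], [-1, 0, -1]].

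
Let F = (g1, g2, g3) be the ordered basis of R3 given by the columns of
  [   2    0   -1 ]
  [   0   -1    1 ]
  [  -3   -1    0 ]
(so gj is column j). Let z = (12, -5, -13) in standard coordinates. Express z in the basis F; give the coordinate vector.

We seek scalars with c_1 g1 + ... + c_3 g3 = z; equivalently solve M c = z where the columns of M are g1, ..., g3.
Row-reducing the augmented matrix [M | z] gives c = (4, 1, -4).
Check: 4g1 + g2 - 4g3 = (12, -5, -13).

(4, 1, -4)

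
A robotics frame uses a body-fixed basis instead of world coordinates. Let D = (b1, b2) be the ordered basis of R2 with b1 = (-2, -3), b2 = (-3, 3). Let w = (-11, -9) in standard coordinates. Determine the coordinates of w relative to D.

(4, 1)

We seek scalars with c_1 b1 + c_2 b2 = w; equivalently solve M c = w where the columns of M are b1, b2.
System: -2c_1 - 3c_2 = -11, -3c_1 + 3c_2 = -9; solving gives c_1 = 4, c_2 = 1.
Check: 4b1 + b2 = (-11, -9).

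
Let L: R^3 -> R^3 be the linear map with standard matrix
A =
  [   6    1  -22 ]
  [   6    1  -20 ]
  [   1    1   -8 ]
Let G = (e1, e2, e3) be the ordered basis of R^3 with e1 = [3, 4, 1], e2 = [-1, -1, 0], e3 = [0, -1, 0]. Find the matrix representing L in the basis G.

[[-1, -2, -1], [-3, 1, -2], [-3, -2, -1]]

With P the matrix whose columns are e1, ..., e3, [L]_G = P^(-1) A P.
Column by column: L(e1) = A e1 = [0, 2, -1]; its G-coordinates [-1, -3, -3] give column 1.
Continuing for each basis vector yields [L]_G = [[-1, -2, -1], [-3, 1, -2], [-3, -2, -1]].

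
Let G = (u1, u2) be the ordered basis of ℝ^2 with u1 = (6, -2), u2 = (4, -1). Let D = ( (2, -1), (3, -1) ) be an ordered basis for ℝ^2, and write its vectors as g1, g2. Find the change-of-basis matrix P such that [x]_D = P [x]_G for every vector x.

Let M have columns uj and N have columns gj. Then for every x, N [x]_D = x = M [x]_G, so P = N^(-1) M.
Since det N = 1, N^(-1) has integer entries; multiplying gives P = [[0, -1], [2, 2]].

[[0, -1], [2, 2]]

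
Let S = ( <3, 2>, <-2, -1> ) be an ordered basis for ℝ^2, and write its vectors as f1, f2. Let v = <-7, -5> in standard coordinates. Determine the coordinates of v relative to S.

<-3, -1>

[v]_S is the unique c with M c = v, where M has columns f1, f2.
System: 3c_1 - 2c_2 = -7, 2c_1 - c_2 = -5; solving gives c_1 = -3, c_2 = -1.
Check: -3f1 - f2 = <-7, -5>.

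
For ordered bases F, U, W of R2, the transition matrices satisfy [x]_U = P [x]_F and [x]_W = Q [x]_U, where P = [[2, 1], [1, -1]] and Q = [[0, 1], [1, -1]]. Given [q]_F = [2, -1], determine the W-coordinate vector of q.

First [q]_U = P [q]_F = [3, 3].
Then [q]_W = Q [q]_U = [3, 0].

[3, 0]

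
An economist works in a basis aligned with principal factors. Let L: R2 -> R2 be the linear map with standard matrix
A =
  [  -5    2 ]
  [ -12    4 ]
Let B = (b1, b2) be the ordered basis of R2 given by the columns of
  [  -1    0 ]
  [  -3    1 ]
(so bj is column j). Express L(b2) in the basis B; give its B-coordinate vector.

Compute L(b2) = A b2 = (2, 4) in standard coordinates.
Then write this in B-coordinates: solve for y in y_1 b1 + y_2 b2 = (2, 4).
This gives y = (-2, -2), which is column 2 of [L]_B.

(-2, -2)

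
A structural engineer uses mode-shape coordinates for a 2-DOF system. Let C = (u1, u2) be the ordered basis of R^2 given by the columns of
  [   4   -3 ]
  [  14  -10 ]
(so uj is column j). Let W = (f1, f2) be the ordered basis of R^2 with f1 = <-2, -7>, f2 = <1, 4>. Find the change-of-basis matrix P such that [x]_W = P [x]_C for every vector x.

Column j of P is [uj]_W, since P maps C-coordinates to W-coordinates.
Expressing u1 in W: u1 = -2f1 + 0·f2, so column 1 of P is <-2, 0>.
Doing the same for each uj gives P = [[-2, 2], [0, 1]].

[[-2, 2], [0, 1]]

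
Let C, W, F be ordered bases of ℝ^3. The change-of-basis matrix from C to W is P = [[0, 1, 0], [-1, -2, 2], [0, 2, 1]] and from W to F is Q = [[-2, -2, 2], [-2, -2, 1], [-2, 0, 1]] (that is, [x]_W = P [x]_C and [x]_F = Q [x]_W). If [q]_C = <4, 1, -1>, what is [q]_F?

First [q]_W = P [q]_C = <1, -8, 1>.
Then [q]_F = Q [q]_W = <16, 15, -1>.

<16, 15, -1>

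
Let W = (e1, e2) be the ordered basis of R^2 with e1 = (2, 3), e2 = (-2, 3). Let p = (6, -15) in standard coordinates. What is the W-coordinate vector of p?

Write p = c_1 e1 + c_2 e2 and solve for the c_i.
System: 2c_1 - 2c_2 = 6, 3c_1 + 3c_2 = -15; solving gives c_1 = -1, c_2 = -4.
Check: -e1 - 4e2 = (6, -15).

(-1, -4)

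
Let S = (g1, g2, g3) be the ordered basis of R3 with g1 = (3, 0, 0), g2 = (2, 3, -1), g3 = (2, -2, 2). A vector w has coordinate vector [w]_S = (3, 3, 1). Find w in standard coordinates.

By definition w = 3g1 + 3g2 + g3.
Summing componentwise gives (17, 7, -1).

(17, 7, -1)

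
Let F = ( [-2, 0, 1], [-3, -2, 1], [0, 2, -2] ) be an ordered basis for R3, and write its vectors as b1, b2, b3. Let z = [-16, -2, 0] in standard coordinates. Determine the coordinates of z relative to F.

[z]_F is the unique c with M c = z, where M has columns b1, ..., b3.
Row-reducing the augmented matrix [M | z] gives c = (2, 4, 3).
Check: 2b1 + 4b2 + 3b3 = [-16, -2, 0].

[2, 4, 3]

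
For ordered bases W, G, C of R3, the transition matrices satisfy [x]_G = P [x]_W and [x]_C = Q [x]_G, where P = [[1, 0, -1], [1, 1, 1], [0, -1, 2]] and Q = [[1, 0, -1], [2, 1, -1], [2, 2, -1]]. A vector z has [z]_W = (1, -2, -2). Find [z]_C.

Composing the changes, [z]_C = Q P [z]_W.
Q P = [[1, 1, -3], [3, 2, -3], [4, 3, -2]]; applying this to (1, -2, -2) gives (5, 5, 2).

(5, 5, 2)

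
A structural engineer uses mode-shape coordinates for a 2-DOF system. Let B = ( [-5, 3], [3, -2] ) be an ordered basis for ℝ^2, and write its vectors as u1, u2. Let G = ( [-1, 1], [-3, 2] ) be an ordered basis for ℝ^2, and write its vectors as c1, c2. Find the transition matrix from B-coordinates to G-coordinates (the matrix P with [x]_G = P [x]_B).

[[-1, 0], [2, -1]]

Take x = uj: its B-coordinates are the j-th standard unit vector, so P e_j — column j of P — equals [uj]_G.
u1 = -c1 + 2c2, giving column 1 = [-1, 2]; repeating for each j gives P = [[-1, 0], [2, -1]].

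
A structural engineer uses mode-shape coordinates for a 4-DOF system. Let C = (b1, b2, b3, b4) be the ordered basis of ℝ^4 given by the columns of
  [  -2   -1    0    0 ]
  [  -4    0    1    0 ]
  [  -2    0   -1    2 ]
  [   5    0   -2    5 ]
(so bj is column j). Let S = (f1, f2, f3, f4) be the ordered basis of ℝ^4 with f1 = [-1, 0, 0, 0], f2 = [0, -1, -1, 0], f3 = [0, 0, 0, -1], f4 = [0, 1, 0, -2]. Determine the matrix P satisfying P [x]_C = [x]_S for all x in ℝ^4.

Column j of P is [bj]_S, since P maps C-coordinates to S-coordinates.
Expressing b1 in S: b1 = 2f1 + 2f2 - f3 - 2f4, so column 1 of P is [2, 2, -1, -2].
Doing the same for each bj gives P = [[2, 1, 0, 0], [2, 0, 1, -2], [-1, 0, -2, -1], [-2, 0, 2, -2]].

[[2, 1, 0, 0], [2, 0, 1, -2], [-1, 0, -2, -1], [-2, 0, 2, -2]]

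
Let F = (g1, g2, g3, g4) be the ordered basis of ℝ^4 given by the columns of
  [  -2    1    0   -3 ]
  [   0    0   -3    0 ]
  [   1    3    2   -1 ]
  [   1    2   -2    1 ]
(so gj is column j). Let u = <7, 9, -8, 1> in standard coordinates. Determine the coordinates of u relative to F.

We seek scalars with c_1 g1 + ... + c_4 g4 = u; equivalently solve M c = u where the columns of M are g1, ..., g4.
Solving this 4x4 system gives c = (-1, -1, -3, -2).
Check: -g1 - g2 - 3g3 - 2g4 = <7, 9, -8, 1>.

<-1, -1, -3, -2>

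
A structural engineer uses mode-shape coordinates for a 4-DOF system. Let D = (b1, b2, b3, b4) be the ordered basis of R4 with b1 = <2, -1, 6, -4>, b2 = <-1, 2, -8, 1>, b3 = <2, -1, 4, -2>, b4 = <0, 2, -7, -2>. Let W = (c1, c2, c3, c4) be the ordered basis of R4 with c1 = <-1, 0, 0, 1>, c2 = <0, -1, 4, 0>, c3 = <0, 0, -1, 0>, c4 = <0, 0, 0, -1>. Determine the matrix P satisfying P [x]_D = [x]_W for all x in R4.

[[-2, 1, -2, 0], [1, -2, 1, -2], [-2, 0, 0, -1], [2, 0, 0, 2]]

Take x = bj: its D-coordinates are the j-th standard unit vector, so P e_j — column j of P — equals [bj]_W.
b1 = -2c1 + c2 - 2c3 + 2c4, giving column 1 = <-2, 1, -2, 2>; repeating for each j gives P = [[-2, 1, -2, 0], [1, -2, 1, -2], [-2, 0, 0, -1], [2, 0, 0, 2]].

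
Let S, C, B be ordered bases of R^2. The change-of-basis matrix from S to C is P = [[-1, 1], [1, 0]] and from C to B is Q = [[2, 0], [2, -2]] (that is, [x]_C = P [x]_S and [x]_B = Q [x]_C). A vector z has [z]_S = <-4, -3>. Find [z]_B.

<2, 10>

Apply P to get C-coordinates <1, -4>, then Q to get B-coordinates.
The result is [z]_B = <2, 10>.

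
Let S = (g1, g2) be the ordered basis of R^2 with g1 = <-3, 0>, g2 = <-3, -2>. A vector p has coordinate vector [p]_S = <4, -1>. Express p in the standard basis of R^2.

<-9, 2>

p = M [p]_S, where M has columns g1, g2.
Carrying out the matrix-vector product, p = <-9, 2>.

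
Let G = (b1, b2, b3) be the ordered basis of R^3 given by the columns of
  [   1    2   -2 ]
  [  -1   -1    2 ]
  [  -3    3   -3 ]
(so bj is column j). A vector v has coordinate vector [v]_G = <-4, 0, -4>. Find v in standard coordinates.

<4, -4, 24>

The coordinates say v = -4b1 + 0·b2 - 4b3; adding the scaled basis vectors gives <4, -4, 24>.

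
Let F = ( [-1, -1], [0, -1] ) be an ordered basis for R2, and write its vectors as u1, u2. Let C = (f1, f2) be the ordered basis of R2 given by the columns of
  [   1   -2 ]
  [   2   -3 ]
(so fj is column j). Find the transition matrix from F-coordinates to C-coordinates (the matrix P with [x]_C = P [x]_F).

Let M have columns uj and N have columns fj. Then for every x, N [x]_C = x = M [x]_F, so P = N^(-1) M.
Since det N = 1, N^(-1) has integer entries; multiplying gives P = [[1, -2], [1, -1]].

[[1, -2], [1, -1]]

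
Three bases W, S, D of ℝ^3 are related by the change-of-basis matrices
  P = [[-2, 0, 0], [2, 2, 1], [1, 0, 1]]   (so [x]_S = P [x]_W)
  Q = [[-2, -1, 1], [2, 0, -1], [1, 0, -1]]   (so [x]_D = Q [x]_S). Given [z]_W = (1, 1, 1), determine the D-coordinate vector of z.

(1, -6, -4)

Apply P to get S-coordinates (-2, 5, 2), then Q to get D-coordinates.
The result is [z]_D = (1, -6, -4).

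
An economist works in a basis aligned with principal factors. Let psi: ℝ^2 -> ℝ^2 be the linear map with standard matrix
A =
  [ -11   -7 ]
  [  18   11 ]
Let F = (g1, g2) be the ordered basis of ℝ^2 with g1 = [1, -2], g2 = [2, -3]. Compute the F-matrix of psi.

The j-th column of [psi]_F is [psi(gj)]_F.
psi(g1) = A g1 = [3, -4] = -g1 + 2g2, so column 1 is [-1, 2].
Repeating for g2 and assembling the columns gives [[-1, -3], [2, 1]].

[[-1, -3], [2, 1]]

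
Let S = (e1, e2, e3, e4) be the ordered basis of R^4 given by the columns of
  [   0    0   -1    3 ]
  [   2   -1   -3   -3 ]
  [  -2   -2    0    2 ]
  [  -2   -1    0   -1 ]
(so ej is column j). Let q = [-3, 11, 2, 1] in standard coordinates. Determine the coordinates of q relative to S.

[2, -4, 0, -1]

We seek scalars with c_1 e1 + ... + c_4 e4 = q; equivalently solve M c = q where the columns of M are e1, ..., e4.
Solving this 4x4 system gives c = (2, -4, 0, -1).
Check: 2e1 - 4e2 + 0·e3 - e4 = [-3, 11, 2, 1].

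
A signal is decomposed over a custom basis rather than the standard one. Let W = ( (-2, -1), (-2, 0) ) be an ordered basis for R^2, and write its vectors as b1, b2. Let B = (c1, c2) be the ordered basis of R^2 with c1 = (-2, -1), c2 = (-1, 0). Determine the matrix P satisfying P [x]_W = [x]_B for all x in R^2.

Let M have columns bj and N have columns cj. Then for every x, N [x]_B = x = M [x]_W, so P = N^(-1) M.
Since det N = -1, N^(-1) has integer entries; multiplying gives P = [[1, 0], [0, 2]].

[[1, 0], [0, 2]]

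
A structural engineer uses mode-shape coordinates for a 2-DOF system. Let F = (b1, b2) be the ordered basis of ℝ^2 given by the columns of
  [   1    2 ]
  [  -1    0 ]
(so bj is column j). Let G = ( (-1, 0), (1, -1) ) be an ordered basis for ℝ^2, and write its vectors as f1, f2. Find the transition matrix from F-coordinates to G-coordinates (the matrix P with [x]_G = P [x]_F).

[[0, -2], [1, 0]]

Column j of P is [bj]_G, since P maps F-coordinates to G-coordinates.
Expressing b1 in G: b1 = 0·f1 + f2, so column 1 of P is (0, 1).
Doing the same for each bj gives P = [[0, -2], [1, 0]].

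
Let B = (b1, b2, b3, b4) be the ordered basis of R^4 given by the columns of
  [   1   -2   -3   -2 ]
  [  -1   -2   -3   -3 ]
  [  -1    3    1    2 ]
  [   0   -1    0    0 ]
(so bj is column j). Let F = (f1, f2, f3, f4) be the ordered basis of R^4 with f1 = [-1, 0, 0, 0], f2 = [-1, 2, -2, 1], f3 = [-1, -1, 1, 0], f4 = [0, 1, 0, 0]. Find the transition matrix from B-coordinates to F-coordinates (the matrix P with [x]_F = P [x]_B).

[[0, 2, 2, 0], [0, -1, 0, 0], [-1, 1, 1, 2], [-2, 1, -2, -1]]

Column j of P is [bj]_F, since P maps B-coordinates to F-coordinates.
Expressing b1 in F: b1 = 0·f1 + 0·f2 - f3 - 2f4, so column 1 of P is [0, 0, -1, -2].
Doing the same for each bj gives P = [[0, 2, 2, 0], [0, -1, 0, 0], [-1, 1, 1, 2], [-2, 1, -2, -1]].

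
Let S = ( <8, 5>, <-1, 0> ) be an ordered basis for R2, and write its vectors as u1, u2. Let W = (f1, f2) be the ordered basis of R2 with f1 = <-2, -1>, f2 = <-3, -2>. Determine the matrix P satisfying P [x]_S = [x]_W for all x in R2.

Column j of P is [uj]_W, since P maps S-coordinates to W-coordinates.
Expressing u1 in W: u1 = -f1 - 2f2, so column 1 of P is <-1, -2>.
Doing the same for each uj gives P = [[-1, 2], [-2, -1]].

[[-1, 2], [-2, -1]]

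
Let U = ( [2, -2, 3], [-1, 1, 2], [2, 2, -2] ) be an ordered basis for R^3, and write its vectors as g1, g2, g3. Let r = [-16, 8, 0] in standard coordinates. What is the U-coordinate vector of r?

[-4, 4, -2]

Write r = c_1 g1 + ... + c_3 g3 and solve for the c_i.
Solving this 3x3 system gives c = (-4, 4, -2).
Check: -4g1 + 4g2 - 2g3 = [-16, 8, 0].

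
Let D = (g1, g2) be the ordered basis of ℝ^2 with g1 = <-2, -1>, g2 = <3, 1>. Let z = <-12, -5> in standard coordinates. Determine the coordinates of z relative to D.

<3, -2>

[z]_D is the unique c with M c = z, where M has columns g1, g2.
System: -2c_1 + 3c_2 = -12, -c_1 + c_2 = -5; solving gives c_1 = 3, c_2 = -2.
Check: 3g1 - 2g2 = <-12, -5>.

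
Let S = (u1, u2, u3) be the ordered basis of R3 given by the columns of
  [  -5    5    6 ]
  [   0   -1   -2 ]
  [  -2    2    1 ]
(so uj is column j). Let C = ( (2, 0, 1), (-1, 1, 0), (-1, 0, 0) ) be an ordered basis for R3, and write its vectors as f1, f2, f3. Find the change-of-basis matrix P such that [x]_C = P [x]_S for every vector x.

Let M have columns uj and N have columns fj. Then for every x, N [x]_C = x = M [x]_S, so P = N^(-1) M.
Since det N = 1, N^(-1) has integer entries; multiplying gives P = [[-2, 2, 1], [0, -1, -2], [1, 0, -2]].

[[-2, 2, 1], [0, -1, -2], [1, 0, -2]]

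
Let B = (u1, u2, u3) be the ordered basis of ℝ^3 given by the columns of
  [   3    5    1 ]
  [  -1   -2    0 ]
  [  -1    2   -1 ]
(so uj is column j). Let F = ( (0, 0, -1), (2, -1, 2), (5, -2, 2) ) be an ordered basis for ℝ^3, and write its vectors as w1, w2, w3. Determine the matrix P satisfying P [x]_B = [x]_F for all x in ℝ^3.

Column j of P is [uj]_F, since P maps B-coordinates to F-coordinates.
Expressing u1 in F: u1 = w1 - w2 + w3, so column 1 of P is (1, -1, 1).
Doing the same for each uj gives P = [[1, 0, -1], [-1, 0, -2], [1, 1, 1]].

[[1, 0, -1], [-1, 0, -2], [1, 1, 1]]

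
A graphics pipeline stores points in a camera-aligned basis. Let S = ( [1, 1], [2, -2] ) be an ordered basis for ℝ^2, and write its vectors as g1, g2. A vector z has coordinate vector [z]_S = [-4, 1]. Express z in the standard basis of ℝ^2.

By definition z = -4g1 + g2.
Summing componentwise gives [-2, -6].

[-2, -6]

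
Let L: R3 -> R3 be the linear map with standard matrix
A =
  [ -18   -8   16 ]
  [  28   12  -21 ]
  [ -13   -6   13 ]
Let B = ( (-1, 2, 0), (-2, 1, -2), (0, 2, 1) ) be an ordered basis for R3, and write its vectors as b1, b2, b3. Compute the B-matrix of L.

[[2, 0, -2], [-2, 2, 1], [-3, -2, 3]]

The j-th column of [L]_B is [L(bj)]_B.
L(b1) = A b1 = (2, -4, 1) = 2b1 - 2b2 - 3b3, so column 1 is (2, -2, -3).
Repeating for b2, b3 and assembling the columns gives [[2, 0, -2], [-2, 2, 1], [-3, -2, 3]].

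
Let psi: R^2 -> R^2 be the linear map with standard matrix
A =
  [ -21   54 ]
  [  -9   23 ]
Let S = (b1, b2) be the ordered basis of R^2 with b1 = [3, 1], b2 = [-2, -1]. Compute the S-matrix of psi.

Let P have columns b1, b2. Then [psi]_S = P^(-1) A P.
Here det P = -1, so P^(-1) is integer; computing A P first and then P^(-1)(A P) gives [[-1, -2], [3, 3]].

[[-1, -2], [3, 3]]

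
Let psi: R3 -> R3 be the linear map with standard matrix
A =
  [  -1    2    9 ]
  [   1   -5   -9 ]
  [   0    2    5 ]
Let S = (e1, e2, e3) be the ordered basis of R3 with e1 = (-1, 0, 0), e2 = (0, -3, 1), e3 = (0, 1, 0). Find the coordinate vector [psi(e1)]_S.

(-1, 0, -1)

Compute psi(e1) = A e1 = (1, -1, 0) in standard coordinates.
Then write this in S-coordinates: solve for y in y_1 e1 + ... + y_3 e3 = (1, -1, 0).
This gives y = (-1, 0, -1), which is column 1 of [psi]_S.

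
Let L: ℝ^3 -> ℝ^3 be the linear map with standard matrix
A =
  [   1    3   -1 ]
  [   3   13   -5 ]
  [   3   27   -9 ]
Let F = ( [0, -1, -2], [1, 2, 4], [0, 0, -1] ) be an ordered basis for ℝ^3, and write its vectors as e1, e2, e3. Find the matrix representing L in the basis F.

The j-th column of [L]_F is [L(ej)]_F.
L(e1) = A e1 = [-1, -3, -9] = e1 - e2 + 3e3, so column 1 is [1, -1, 3].
Repeating for e2, e3 and assembling the columns gives [[1, -3, -3], [-1, 3, 1], [3, -3, 1]].

[[1, -3, -3], [-1, 3, 1], [3, -3, 1]]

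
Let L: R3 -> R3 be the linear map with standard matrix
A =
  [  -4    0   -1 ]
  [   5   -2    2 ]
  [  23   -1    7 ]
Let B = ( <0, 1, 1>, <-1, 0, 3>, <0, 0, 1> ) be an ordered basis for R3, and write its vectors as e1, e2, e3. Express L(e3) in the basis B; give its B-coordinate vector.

<2, 1, 2>

Compute L(e3) = A e3 = <-1, 2, 7> in standard coordinates.
Then write this in B-coordinates: solve for y in y_1 e1 + ... + y_3 e3 = <-1, 2, 7>.
This gives y = <2, 1, 2>, which is column 3 of [L]_B.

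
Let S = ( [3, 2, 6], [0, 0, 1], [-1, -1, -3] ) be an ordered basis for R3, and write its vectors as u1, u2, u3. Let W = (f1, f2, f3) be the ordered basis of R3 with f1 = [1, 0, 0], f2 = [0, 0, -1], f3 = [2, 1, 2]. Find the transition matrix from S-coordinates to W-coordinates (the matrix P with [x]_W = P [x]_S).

[[-1, 0, 1], [-2, -1, 1], [2, 0, -1]]

Let M have columns uj and N have columns fj. Then for every x, N [x]_W = x = M [x]_S, so P = N^(-1) M.
Since det N = 1, N^(-1) has integer entries; multiplying gives P = [[-1, 0, 1], [-2, -1, 1], [2, 0, -1]].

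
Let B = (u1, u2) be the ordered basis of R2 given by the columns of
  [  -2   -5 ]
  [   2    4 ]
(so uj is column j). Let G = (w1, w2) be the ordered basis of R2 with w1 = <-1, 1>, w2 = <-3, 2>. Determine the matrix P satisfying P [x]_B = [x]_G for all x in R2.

[[2, 2], [0, 1]]

Column j of P is [uj]_G, since P maps B-coordinates to G-coordinates.
Expressing u1 in G: u1 = 2w1 + 0·w2, so column 1 of P is <2, 0>.
Doing the same for each uj gives P = [[2, 2], [0, 1]].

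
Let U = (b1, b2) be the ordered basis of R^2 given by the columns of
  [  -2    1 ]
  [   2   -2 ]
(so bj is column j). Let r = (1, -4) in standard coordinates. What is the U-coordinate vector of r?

Write r = c_1 b1 + c_2 b2 and solve for the c_i.
System: -2c_1 + c_2 = 1, 2c_1 - 2c_2 = -4; solving gives c_1 = 1, c_2 = 3.
Check: b1 + 3b2 = (1, -4).

(1, 3)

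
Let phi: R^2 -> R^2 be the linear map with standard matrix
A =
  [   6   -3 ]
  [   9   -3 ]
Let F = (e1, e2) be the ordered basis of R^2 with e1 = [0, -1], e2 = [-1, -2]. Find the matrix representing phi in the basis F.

[[3, 3], [-3, 0]]

Let P have columns e1, e2. Then [phi]_F = P^(-1) A P.
Here det P = -1, so P^(-1) is integer; computing A P first and then P^(-1)(A P) gives [[3, 3], [-3, 0]].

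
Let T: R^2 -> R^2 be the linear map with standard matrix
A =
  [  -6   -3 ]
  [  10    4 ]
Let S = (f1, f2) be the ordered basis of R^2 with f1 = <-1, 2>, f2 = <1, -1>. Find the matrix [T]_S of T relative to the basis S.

Let P have columns f1, f2. Then [T]_S = P^(-1) A P.
Here det P = -1, so P^(-1) is integer; computing A P first and then P^(-1)(A P) gives [[-2, 3], [-2, 0]].

[[-2, 3], [-2, 0]]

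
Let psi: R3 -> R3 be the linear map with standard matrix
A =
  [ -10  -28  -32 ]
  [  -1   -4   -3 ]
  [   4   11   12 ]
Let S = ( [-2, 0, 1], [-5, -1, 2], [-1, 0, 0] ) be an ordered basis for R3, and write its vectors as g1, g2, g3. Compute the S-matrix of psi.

[[2, -1, -2], [1, -3, -1], [3, 3, -1]]

The j-th column of [psi]_S is [psi(gj)]_S.
psi(g1) = A g1 = [-12, -1, 4] = 2g1 + g2 + 3g3, so column 1 is [2, 1, 3].
Repeating for g2, g3 and assembling the columns gives [[2, -1, -2], [1, -3, -1], [3, 3, -1]].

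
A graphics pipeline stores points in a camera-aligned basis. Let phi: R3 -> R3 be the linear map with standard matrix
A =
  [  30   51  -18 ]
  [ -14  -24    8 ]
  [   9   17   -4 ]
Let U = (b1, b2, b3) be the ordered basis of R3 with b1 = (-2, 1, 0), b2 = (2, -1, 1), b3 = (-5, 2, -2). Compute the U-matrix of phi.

With P the matrix whose columns are b1, ..., b3, [phi]_U = P^(-1) A P.
Column by column: phi(b1) = A b1 = (-9, 4, -1); its U-coordinates (3, 1, 1) give column 1.
Continuing for each basis vector yields [phi]_U = [[3, 1, 3], [1, -1, -3], [1, 1, 0]].

[[3, 1, 3], [1, -1, -3], [1, 1, 0]]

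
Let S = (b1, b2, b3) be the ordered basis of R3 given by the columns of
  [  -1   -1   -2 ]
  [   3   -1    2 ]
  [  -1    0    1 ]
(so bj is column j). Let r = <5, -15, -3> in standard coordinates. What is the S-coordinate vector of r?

<-1, 4, -4>

We seek scalars with c_1 b1 + ... + c_3 b3 = r; equivalently solve M c = r where the columns of M are b1, ..., b3.
Solving this 3x3 system gives c = (-1, 4, -4).
Check: -b1 + 4b2 - 4b3 = <5, -15, -3>.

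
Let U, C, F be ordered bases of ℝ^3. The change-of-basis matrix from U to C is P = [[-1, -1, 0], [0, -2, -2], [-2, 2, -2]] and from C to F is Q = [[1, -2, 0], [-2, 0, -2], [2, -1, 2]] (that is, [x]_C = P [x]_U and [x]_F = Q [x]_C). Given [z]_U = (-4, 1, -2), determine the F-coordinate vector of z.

Composing the changes, [z]_F = Q P [z]_U.
Q P = [[-1, 3, 4], [6, -2, 4], [-6, 4, -2]]; applying this to (-4, 1, -2) gives (-1, -34, 32).

(-1, -34, 32)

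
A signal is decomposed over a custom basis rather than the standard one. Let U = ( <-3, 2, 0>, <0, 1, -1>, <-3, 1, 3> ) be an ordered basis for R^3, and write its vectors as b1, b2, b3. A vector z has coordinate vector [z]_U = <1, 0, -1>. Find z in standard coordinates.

z = M [z]_U, where M has columns b1, ..., b3.
Carrying out the matrix-vector product, z = <0, 1, -3>.

<0, 1, -3>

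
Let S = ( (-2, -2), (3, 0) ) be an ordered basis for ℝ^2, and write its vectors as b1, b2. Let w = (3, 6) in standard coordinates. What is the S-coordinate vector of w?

Write w = c_1 b1 + c_2 b2 and solve for the c_i.
System: -2c_1 + 3c_2 = 3, -2c_1 + 0c_2 = 6; solving gives c_1 = -3, c_2 = -1.
Check: -3b1 - b2 = (3, 6).

(-3, -1)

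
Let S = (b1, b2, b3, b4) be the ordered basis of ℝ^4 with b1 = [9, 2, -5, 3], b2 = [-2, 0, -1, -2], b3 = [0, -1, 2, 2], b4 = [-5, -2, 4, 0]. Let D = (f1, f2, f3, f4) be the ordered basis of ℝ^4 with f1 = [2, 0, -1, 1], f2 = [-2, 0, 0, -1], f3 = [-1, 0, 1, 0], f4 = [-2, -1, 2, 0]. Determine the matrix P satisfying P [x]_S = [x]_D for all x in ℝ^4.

[[2, -1, 2, 1], [-1, 1, 0, 1], [1, -2, 2, 1], [-2, 0, 1, 2]]

Column j of P is [bj]_D, since P maps S-coordinates to D-coordinates.
Expressing b1 in D: b1 = 2f1 - f2 + f3 - 2f4, so column 1 of P is [2, -1, 1, -2].
Doing the same for each bj gives P = [[2, -1, 2, 1], [-1, 1, 0, 1], [1, -2, 2, 1], [-2, 0, 1, 2]].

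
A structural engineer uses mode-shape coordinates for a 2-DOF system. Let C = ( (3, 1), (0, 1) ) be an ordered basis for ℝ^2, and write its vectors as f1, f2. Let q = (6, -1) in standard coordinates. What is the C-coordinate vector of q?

(2, -3)

[q]_C is the unique c with M c = q, where M has columns f1, f2.
System: 3c_1 + 0c_2 = 6, c_1 + c_2 = -1; solving gives c_1 = 2, c_2 = -3.
Check: 2f1 - 3f2 = (6, -1).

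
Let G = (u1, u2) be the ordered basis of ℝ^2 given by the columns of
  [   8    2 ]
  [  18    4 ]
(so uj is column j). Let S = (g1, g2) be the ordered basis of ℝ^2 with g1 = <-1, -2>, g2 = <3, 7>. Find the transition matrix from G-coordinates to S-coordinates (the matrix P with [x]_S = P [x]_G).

Take x = uj: its G-coordinates are the j-th standard unit vector, so P e_j — column j of P — equals [uj]_S.
u1 = -2g1 + 2g2, giving column 1 = <-2, 2>; repeating for each j gives P = [[-2, -2], [2, 0]].

[[-2, -2], [2, 0]]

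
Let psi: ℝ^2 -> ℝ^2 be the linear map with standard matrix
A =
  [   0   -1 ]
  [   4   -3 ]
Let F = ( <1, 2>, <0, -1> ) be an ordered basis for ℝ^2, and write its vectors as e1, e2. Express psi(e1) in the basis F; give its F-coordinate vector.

<-2, -2>

Compute psi(e1) = A e1 = <-2, -2> in standard coordinates.
Then write this in F-coordinates: solve for y in y_1 e1 + y_2 e2 = <-2, -2>.
This gives y = <-2, -2>, which is column 1 of [psi]_F.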